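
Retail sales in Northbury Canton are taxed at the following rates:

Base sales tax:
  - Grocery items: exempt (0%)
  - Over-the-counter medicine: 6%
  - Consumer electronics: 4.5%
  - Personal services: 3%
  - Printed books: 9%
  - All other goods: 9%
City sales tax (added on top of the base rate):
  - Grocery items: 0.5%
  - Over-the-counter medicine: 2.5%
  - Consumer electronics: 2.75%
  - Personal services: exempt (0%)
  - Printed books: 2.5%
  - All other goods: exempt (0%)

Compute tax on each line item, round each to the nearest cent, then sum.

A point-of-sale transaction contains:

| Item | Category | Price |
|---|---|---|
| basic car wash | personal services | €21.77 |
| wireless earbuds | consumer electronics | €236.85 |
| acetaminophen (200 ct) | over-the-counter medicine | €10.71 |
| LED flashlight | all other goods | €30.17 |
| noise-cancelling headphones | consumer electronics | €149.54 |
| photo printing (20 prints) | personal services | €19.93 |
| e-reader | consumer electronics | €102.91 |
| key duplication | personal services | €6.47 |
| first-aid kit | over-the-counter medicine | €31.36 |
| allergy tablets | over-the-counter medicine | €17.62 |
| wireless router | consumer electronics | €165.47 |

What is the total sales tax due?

€56.71

Basic car wash €21.77: personal services → 3% + 0% city = 3% → €0.65
Wireless earbuds €236.85: consumer electronics → 4.5% + 2.75% city = 7.25% → €17.17
Acetaminophen (200 ct) €10.71: over-the-counter medicine → 6% + 2.5% city = 8.5% → €0.91
LED flashlight €30.17: all other goods → 9% + 0% city = 9% → €2.72
Noise-cancelling headphones €149.54: consumer electronics → 4.5% + 2.75% city = 7.25% → €10.84
Photo printing (20 prints) €19.93: personal services → 3% + 0% city = 3% → €0.60
E-reader €102.91: consumer electronics → 4.5% + 2.75% city = 7.25% → €7.46
Key duplication €6.47: personal services → 3% + 0% city = 3% → €0.19
First-aid kit €31.36: over-the-counter medicine → 6% + 2.5% city = 8.5% → €2.67
Allergy tablets €17.62: over-the-counter medicine → 6% + 2.5% city = 8.5% → €1.50
Wireless router €165.47: consumer electronics → 4.5% + 2.75% city = 7.25% → €12.00
Total tax = €0.65 + €17.17 + €0.91 + €2.72 + €10.84 + €0.60 + €7.46 + €0.19 + €2.67 + €1.50 + €12.00 = €56.71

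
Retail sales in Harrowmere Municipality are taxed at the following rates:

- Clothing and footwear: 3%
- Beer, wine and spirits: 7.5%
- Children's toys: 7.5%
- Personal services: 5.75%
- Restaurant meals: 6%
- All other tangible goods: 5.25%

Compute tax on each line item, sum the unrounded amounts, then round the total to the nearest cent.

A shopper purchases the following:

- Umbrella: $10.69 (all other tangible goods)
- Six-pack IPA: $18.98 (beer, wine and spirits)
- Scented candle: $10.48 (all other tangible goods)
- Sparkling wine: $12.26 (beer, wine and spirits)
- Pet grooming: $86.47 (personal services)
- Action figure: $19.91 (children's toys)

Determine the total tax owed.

Umbrella $10.69: all other tangible goods → 5.25% → $0.561225
Six-pack IPA $18.98: beer, wine and spirits → 7.5% → $1.4235
Scented candle $10.48: all other tangible goods → 5.25% → $0.5502
Sparkling wine $12.26: beer, wine and spirits → 7.5% → $0.9195
Pet grooming $86.47: personal services → 5.75% → $4.972025
Action figure $19.91: children's toys → 7.5% → $1.49325
Unrounded tax sum = $9.9197 → $9.92

$9.92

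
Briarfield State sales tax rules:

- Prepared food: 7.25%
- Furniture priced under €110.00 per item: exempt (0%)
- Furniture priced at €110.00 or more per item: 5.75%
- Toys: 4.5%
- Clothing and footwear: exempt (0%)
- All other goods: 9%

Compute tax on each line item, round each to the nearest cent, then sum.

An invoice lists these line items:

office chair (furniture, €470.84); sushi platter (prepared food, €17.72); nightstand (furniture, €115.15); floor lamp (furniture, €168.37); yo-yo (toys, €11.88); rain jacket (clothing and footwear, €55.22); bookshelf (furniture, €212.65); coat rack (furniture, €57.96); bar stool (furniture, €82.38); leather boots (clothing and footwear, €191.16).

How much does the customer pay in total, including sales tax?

€1440.74

Office chair €470.84: furniture, €110.00 or more → 5.75% → €27.07
Sushi platter €17.72: prepared food → 7.25% → €1.28
Nightstand €115.15: furniture, €110.00 or more → 5.75% → €6.62
Floor lamp €168.37: furniture, €110.00 or more → 5.75% → €9.68
Yo-yo €11.88: toys → 4.5% → €0.53
Rain jacket €55.22: clothing and footwear → 0% → €0.00
Bookshelf €212.65: furniture, €110.00 or more → 5.75% → €12.23
Coat rack €57.96: furniture, under €110.00 → 0% → €0.00
Bar stool €82.38: furniture, under €110.00 → 0% → €0.00
Leather boots €191.16: clothing and footwear → 0% → €0.00
Subtotal = €1383.33; tax = €57.41; total due = €1440.74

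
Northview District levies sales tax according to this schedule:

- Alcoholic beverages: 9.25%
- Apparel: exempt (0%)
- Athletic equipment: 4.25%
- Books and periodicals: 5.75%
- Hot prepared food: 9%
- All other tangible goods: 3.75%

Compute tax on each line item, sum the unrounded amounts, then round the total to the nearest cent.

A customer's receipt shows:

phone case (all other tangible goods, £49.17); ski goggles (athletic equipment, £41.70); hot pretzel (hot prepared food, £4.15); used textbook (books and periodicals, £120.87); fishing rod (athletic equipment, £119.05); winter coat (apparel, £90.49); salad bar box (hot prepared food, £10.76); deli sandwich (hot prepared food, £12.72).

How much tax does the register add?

Phone case £49.17: all other tangible goods → 3.75% → £1.843875
Ski goggles £41.70: athletic equipment → 4.25% → £1.77225
Hot pretzel £4.15: hot prepared food → 9% → £0.3735
Used textbook £120.87: books and periodicals → 5.75% → £6.950025
Fishing rod £119.05: athletic equipment → 4.25% → £5.059625
Winter coat £90.49: apparel → 0% → £0.00
Salad bar box £10.76: hot prepared food → 9% → £0.9684
Deli sandwich £12.72: hot prepared food → 9% → £1.1448
Unrounded tax sum = £18.112475 → £18.11

£18.11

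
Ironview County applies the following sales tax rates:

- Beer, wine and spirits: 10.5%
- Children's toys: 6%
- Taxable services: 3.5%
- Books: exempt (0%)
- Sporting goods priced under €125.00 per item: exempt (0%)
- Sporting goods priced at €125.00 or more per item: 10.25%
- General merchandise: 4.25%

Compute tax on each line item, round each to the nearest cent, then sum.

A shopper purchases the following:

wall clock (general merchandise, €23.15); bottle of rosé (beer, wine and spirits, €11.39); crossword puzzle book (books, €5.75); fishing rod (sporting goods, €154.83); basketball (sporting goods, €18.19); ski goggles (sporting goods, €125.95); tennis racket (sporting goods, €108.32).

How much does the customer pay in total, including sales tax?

€478.54

Wall clock €23.15: general merchandise → 4.25% → €0.98
Bottle of rosé €11.39: beer, wine and spirits → 10.5% → €1.20
Crossword puzzle book €5.75: books → 0% → €0.00
Fishing rod €154.83: sporting goods, €125.00 or more → 10.25% → €15.87
Basketball €18.19: sporting goods, under €125.00 → 0% → €0.00
Ski goggles €125.95: sporting goods, €125.00 or more → 10.25% → €12.91
Tennis racket €108.32: sporting goods, under €125.00 → 0% → €0.00
Subtotal = €447.58; tax = €30.96; total due = €478.54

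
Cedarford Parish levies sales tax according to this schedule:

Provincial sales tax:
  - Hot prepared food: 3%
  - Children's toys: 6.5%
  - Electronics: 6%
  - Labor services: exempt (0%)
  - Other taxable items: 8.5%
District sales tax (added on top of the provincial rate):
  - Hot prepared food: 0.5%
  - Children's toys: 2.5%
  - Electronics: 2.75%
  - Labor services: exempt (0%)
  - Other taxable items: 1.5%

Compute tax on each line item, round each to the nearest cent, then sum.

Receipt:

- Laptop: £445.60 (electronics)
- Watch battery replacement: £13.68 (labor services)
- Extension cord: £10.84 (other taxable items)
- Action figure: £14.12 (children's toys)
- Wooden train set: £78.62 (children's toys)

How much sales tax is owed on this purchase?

Laptop £445.60: electronics → 6% + 2.75% district = 8.75% → £38.99
Watch battery replacement £13.68: labor services → 0% + 0% district = 0% → £0.00
Extension cord £10.84: other taxable items → 8.5% + 1.5% district = 10% → £1.08
Action figure £14.12: children's toys → 6.5% + 2.5% district = 9% → £1.27
Wooden train set £78.62: children's toys → 6.5% + 2.5% district = 9% → £7.08
Total tax = £38.99 + £1.08 + £1.27 + £7.08 = £48.42

£48.42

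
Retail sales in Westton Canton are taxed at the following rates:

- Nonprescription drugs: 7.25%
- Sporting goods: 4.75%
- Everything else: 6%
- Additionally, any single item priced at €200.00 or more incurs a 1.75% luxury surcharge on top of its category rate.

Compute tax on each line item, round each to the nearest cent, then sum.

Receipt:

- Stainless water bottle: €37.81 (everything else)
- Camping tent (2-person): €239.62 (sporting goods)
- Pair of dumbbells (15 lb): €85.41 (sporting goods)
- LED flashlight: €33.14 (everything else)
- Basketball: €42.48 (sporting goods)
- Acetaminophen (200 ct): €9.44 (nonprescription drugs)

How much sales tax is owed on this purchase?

€26.60

Stainless water bottle €37.81: everything else → 6% → €2.27
Camping tent (2-person) €239.62: sporting goods → 4.75% + 1.75% surcharge = 6.5% → €15.58
Pair of dumbbells (15 lb) €85.41: sporting goods → 4.75% → €4.06
LED flashlight €33.14: everything else → 6% → €1.99
Basketball €42.48: sporting goods → 4.75% → €2.02
Acetaminophen (200 ct) €9.44: nonprescription drugs → 7.25% → €0.68
Total tax = €2.27 + €15.58 + €4.06 + €1.99 + €2.02 + €0.68 = €26.60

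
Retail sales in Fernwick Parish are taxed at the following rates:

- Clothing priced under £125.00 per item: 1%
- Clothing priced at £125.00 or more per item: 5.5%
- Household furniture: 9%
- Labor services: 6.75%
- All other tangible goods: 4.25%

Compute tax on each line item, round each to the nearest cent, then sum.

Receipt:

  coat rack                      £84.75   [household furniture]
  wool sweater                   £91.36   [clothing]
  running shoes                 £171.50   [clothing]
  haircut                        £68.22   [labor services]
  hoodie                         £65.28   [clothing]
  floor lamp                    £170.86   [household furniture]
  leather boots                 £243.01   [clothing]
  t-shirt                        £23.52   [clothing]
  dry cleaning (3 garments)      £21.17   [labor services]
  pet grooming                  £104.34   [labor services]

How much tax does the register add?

Coat rack £84.75: household furniture → 9% → £7.63
Wool sweater £91.36: clothing, under £125.00 → 1% → £0.91
Running shoes £171.50: clothing, £125.00 or more → 5.5% → £9.43
Haircut £68.22: labor services → 6.75% → £4.60
Hoodie £65.28: clothing, under £125.00 → 1% → £0.65
Floor lamp £170.86: household furniture → 9% → £15.38
Leather boots £243.01: clothing, £125.00 or more → 5.5% → £13.37
T-shirt £23.52: clothing, under £125.00 → 1% → £0.24
Dry cleaning (3 garments) £21.17: labor services → 6.75% → £1.43
Pet grooming £104.34: labor services → 6.75% → £7.04
Total tax = £7.63 + £0.91 + £9.43 + £4.60 + £0.65 + £15.38 + £13.37 + £0.24 + £1.43 + £7.04 = £60.68

£60.68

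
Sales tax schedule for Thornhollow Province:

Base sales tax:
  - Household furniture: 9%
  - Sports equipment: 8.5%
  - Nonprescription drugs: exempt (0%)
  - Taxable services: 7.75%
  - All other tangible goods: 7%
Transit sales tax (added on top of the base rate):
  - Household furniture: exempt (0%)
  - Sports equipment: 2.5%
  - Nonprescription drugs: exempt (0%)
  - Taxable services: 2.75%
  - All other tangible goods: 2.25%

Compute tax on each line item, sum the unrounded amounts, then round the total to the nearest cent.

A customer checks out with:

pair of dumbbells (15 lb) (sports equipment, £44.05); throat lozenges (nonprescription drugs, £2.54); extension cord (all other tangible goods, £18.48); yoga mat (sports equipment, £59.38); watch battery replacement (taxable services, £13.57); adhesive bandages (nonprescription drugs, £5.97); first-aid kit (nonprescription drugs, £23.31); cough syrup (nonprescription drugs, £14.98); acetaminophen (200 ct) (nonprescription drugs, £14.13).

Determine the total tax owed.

£14.51

Pair of dumbbells (15 lb) £44.05: sports equipment → 8.5% + 2.5% transit = 11% → £4.8455
Throat lozenges £2.54: nonprescription drugs → 0% + 0% transit = 0% → £0.00
Extension cord £18.48: all other tangible goods → 7% + 2.25% transit = 9.25% → £1.7094
Yoga mat £59.38: sports equipment → 8.5% + 2.5% transit = 11% → £6.5318
Watch battery replacement £13.57: taxable services → 7.75% + 2.75% transit = 10.5% → £1.42485
Adhesive bandages £5.97: nonprescription drugs → 0% + 0% transit = 0% → £0.00
First-aid kit £23.31: nonprescription drugs → 0% + 0% transit = 0% → £0.00
Cough syrup £14.98: nonprescription drugs → 0% + 0% transit = 0% → £0.00
Acetaminophen (200 ct) £14.13: nonprescription drugs → 0% + 0% transit = 0% → £0.00
Unrounded tax sum = £14.51155 → £14.51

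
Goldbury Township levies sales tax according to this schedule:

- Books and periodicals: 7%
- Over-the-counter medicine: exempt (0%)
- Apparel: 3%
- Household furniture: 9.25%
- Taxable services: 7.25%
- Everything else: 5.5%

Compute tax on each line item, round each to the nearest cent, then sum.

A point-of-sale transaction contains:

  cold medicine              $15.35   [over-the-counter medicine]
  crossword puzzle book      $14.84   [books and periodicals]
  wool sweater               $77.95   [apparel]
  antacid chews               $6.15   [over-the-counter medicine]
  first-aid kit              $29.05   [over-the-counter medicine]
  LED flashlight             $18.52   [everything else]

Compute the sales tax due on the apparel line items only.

Wool sweater $77.95: apparel → 3% → $2.34
Tax on apparel = $2.34

$2.34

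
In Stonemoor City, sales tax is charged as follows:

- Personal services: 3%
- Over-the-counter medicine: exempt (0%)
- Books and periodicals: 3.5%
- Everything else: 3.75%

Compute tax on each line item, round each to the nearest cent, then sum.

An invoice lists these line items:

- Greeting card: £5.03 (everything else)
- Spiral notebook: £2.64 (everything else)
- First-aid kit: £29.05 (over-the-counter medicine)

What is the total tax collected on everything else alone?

Greeting card £5.03: everything else → 3.75% → £0.19
Spiral notebook £2.64: everything else → 3.75% → £0.10
Tax on everything else = £0.19 + £0.10 = £0.29

£0.29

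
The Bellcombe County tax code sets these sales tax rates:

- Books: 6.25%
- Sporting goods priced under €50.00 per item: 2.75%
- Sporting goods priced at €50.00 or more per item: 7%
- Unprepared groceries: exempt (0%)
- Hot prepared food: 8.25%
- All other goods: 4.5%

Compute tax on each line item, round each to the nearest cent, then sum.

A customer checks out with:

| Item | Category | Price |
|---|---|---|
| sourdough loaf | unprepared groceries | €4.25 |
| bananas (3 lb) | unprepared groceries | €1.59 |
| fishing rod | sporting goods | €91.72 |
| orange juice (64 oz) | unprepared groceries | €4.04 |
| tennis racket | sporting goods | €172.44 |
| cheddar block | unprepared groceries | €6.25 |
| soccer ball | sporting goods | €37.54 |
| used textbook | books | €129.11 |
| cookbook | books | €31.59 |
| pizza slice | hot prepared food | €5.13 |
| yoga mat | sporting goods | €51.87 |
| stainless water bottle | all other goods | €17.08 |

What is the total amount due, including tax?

Sourdough loaf €4.25: unprepared groceries → 0% → €0.00
Bananas (3 lb) €1.59: unprepared groceries → 0% → €0.00
Fishing rod €91.72: sporting goods, €50.00 or more → 7% → €6.42
Orange juice (64 oz) €4.04: unprepared groceries → 0% → €0.00
Tennis racket €172.44: sporting goods, €50.00 or more → 7% → €12.07
Cheddar block €6.25: unprepared groceries → 0% → €0.00
Soccer ball €37.54: sporting goods, under €50.00 → 2.75% → €1.03
Used textbook €129.11: books → 6.25% → €8.07
Cookbook €31.59: books → 6.25% → €1.97
Pizza slice €5.13: hot prepared food → 8.25% → €0.42
Yoga mat €51.87: sporting goods, €50.00 or more → 7% → €3.63
Stainless water bottle €17.08: all other goods → 4.5% → €0.77
Subtotal = €552.61; tax = €34.38; total due = €586.99

€586.99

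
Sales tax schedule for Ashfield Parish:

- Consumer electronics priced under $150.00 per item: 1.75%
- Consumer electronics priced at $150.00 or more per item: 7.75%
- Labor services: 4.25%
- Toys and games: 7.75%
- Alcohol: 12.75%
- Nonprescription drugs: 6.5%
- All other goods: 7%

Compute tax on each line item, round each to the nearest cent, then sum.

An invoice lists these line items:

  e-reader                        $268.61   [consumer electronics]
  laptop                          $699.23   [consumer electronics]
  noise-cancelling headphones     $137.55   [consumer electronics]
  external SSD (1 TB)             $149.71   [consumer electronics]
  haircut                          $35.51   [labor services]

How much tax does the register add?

$81.55

E-reader $268.61: consumer electronics, $150.00 or more → 7.75% → $20.82
Laptop $699.23: consumer electronics, $150.00 or more → 7.75% → $54.19
Noise-cancelling headphones $137.55: consumer electronics, under $150.00 → 1.75% → $2.41
External SSD (1 TB) $149.71: consumer electronics, under $150.00 → 1.75% → $2.62
Haircut $35.51: labor services → 4.25% → $1.51
Total tax = $20.82 + $54.19 + $2.41 + $2.62 + $1.51 = $81.55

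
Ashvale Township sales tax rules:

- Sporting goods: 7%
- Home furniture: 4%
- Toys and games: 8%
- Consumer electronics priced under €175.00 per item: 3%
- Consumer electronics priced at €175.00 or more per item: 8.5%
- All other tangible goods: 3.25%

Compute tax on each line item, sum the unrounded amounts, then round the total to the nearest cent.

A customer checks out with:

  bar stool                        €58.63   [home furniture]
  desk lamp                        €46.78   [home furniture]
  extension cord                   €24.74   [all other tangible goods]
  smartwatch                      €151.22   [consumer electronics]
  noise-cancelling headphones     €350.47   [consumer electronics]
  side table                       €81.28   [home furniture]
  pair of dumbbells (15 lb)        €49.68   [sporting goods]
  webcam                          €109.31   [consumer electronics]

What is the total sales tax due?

Bar stool €58.63: home furniture → 4% → €2.3452
Desk lamp €46.78: home furniture → 4% → €1.8712
Extension cord €24.74: all other tangible goods → 3.25% → €0.80405
Smartwatch €151.22: consumer electronics, under €175.00 → 3% → €4.5366
Noise-cancelling headphones €350.47: consumer electronics, €175.00 or more → 8.5% → €29.78995
Side table €81.28: home furniture → 4% → €3.2512
Pair of dumbbells (15 lb) €49.68: sporting goods → 7% → €3.4776
Webcam €109.31: consumer electronics, under €175.00 → 3% → €3.2793
Unrounded tax sum = €49.3551 → €49.36

€49.36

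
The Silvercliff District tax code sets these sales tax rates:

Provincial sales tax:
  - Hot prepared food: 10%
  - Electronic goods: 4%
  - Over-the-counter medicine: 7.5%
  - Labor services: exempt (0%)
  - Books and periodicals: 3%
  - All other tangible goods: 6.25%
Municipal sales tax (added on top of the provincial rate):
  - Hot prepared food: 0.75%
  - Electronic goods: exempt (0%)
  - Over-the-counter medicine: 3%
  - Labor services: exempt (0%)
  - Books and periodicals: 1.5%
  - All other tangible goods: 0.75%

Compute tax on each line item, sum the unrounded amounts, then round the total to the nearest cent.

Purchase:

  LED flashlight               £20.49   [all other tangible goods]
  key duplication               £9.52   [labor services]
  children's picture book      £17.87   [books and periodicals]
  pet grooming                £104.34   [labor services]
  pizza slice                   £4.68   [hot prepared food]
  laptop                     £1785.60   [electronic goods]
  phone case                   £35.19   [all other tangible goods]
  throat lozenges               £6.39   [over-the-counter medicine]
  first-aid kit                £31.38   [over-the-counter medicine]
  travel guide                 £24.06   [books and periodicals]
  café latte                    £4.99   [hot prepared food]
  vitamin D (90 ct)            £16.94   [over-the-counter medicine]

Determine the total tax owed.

LED flashlight £20.49: all other tangible goods → 6.25% + 0.75% municipal = 7% → £1.4343
Key duplication £9.52: labor services → 0% + 0% municipal = 0% → £0.00
Children's picture book £17.87: books and periodicals → 3% + 1.5% municipal = 4.5% → £0.80415
Pet grooming £104.34: labor services → 0% + 0% municipal = 0% → £0.00
Pizza slice £4.68: hot prepared food → 10% + 0.75% municipal = 10.75% → £0.5031
Laptop £1785.60: electronic goods → 4% + 0% municipal = 4% → £71.424
Phone case £35.19: all other tangible goods → 6.25% + 0.75% municipal = 7% → £2.4633
Throat lozenges £6.39: over-the-counter medicine → 7.5% + 3% municipal = 10.5% → £0.67095
First-aid kit £31.38: over-the-counter medicine → 7.5% + 3% municipal = 10.5% → £3.2949
Travel guide £24.06: books and periodicals → 3% + 1.5% municipal = 4.5% → £1.0827
Café latte £4.99: hot prepared food → 10% + 0.75% municipal = 10.75% → £0.536425
Vitamin D (90 ct) £16.94: over-the-counter medicine → 7.5% + 3% municipal = 10.5% → £1.7787
Unrounded tax sum = £83.992525 → £83.99

£83.99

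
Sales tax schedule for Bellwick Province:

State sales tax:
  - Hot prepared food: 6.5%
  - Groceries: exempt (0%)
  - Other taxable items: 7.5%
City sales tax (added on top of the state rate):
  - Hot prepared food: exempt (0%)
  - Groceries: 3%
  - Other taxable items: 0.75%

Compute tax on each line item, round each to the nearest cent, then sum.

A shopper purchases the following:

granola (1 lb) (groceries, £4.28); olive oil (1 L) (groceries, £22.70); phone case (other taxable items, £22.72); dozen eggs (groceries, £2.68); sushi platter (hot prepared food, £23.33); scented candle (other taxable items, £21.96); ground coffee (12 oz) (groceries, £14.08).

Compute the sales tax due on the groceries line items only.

£1.31

Granola (1 lb) £4.28: groceries → 0% + 3% city = 3% → £0.13
Olive oil (1 L) £22.70: groceries → 0% + 3% city = 3% → £0.68
Dozen eggs £2.68: groceries → 0% + 3% city = 3% → £0.08
Ground coffee (12 oz) £14.08: groceries → 0% + 3% city = 3% → £0.42
Tax on groceries = £0.13 + £0.68 + £0.08 + £0.42 = £1.31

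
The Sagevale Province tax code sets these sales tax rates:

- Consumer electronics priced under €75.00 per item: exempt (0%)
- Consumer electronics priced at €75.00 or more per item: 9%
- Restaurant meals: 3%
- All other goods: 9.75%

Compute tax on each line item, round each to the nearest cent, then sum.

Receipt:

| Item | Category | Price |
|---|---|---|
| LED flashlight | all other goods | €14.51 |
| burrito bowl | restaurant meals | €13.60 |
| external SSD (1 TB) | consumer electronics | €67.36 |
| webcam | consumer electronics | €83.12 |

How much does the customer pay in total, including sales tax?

€187.89

LED flashlight €14.51: all other goods → 9.75% → €1.41
Burrito bowl €13.60: restaurant meals → 3% → €0.41
External SSD (1 TB) €67.36: consumer electronics, under €75.00 → 0% → €0.00
Webcam €83.12: consumer electronics, €75.00 or more → 9% → €7.48
Subtotal = €178.59; tax = €9.30; total due = €187.89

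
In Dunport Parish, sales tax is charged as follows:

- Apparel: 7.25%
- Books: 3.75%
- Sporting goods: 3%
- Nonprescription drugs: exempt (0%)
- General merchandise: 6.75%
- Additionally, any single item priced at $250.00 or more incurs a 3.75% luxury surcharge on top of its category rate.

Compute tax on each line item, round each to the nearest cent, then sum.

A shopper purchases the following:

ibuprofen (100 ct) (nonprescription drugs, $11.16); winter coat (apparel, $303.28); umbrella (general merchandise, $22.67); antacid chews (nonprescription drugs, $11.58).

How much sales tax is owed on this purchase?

Ibuprofen (100 ct) $11.16: nonprescription drugs → 0% → $0.00
Winter coat $303.28: apparel → 7.25% + 3.75% surcharge = 11% → $33.36
Umbrella $22.67: general merchandise → 6.75% → $1.53
Antacid chews $11.58: nonprescription drugs → 0% → $0.00
Total tax = $33.36 + $1.53 = $34.89

$34.89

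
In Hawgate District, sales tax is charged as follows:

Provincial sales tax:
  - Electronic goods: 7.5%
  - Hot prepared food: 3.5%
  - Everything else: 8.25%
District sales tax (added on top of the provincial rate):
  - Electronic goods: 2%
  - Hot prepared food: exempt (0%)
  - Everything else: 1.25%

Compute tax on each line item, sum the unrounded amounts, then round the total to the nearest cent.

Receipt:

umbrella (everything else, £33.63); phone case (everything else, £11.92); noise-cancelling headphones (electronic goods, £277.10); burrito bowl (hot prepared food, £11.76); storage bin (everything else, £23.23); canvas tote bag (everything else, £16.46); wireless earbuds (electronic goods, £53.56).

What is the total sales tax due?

Umbrella £33.63: everything else → 8.25% + 1.25% district = 9.5% → £3.19485
Phone case £11.92: everything else → 8.25% + 1.25% district = 9.5% → £1.1324
Noise-cancelling headphones £277.10: electronic goods → 7.5% + 2% district = 9.5% → £26.3245
Burrito bowl £11.76: hot prepared food → 3.5% + 0% district = 3.5% → £0.4116
Storage bin £23.23: everything else → 8.25% + 1.25% district = 9.5% → £2.20685
Canvas tote bag £16.46: everything else → 8.25% + 1.25% district = 9.5% → £1.5637
Wireless earbuds £53.56: electronic goods → 7.5% + 2% district = 9.5% → £5.0882
Unrounded tax sum = £39.9221 → £39.92

£39.92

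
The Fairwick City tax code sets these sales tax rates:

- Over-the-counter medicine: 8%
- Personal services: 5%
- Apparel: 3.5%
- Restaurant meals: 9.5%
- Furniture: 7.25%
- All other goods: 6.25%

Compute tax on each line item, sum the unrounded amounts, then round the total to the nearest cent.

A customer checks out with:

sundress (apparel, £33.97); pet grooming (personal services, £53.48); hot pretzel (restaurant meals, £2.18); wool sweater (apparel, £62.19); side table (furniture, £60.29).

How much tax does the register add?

Sundress £33.97: apparel → 3.5% → £1.18895
Pet grooming £53.48: personal services → 5% → £2.674
Hot pretzel £2.18: restaurant meals → 9.5% → £0.2071
Wool sweater £62.19: apparel → 3.5% → £2.17665
Side table £60.29: furniture → 7.25% → £4.371025
Unrounded tax sum = £10.617725 → £10.62

£10.62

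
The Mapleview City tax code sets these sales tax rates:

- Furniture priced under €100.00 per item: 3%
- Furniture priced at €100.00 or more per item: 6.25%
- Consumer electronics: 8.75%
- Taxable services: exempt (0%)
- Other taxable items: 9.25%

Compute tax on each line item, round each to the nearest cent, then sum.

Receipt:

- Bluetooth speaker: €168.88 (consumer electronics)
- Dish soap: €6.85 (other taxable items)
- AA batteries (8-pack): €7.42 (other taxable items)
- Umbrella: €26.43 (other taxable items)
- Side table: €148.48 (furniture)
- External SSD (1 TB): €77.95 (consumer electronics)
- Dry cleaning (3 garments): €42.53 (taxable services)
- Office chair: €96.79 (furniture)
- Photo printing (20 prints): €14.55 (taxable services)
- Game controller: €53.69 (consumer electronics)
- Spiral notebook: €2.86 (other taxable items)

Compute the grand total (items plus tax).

Bluetooth speaker €168.88: consumer electronics → 8.75% → €14.78
Dish soap €6.85: other taxable items → 9.25% → €0.63
AA batteries (8-pack) €7.42: other taxable items → 9.25% → €0.69
Umbrella €26.43: other taxable items → 9.25% → €2.44
Side table €148.48: furniture, €100.00 or more → 6.25% → €9.28
External SSD (1 TB) €77.95: consumer electronics → 8.75% → €6.82
Dry cleaning (3 garments) €42.53: taxable services → 0% → €0.00
Office chair €96.79: furniture, under €100.00 → 3% → €2.90
Photo printing (20 prints) €14.55: taxable services → 0% → €0.00
Game controller €53.69: consumer electronics → 8.75% → €4.70
Spiral notebook €2.86: other taxable items → 9.25% → €0.26
Subtotal = €646.43; tax = €42.50; total due = €688.93

€688.93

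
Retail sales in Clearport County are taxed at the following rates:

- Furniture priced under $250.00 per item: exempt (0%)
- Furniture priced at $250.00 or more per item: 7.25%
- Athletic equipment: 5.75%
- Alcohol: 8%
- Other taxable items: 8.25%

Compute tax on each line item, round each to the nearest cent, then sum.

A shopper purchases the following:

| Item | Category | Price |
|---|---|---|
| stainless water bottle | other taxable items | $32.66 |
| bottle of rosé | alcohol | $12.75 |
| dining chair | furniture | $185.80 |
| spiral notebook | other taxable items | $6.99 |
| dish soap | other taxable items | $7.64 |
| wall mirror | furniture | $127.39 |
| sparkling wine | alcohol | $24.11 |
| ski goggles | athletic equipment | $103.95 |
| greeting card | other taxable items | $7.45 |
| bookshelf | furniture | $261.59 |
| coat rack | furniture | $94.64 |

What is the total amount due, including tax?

Stainless water bottle $32.66: other taxable items → 8.25% → $2.69
Bottle of rosé $12.75: alcohol → 8% → $1.02
Dining chair $185.80: furniture, under $250.00 → 0% → $0.00
Spiral notebook $6.99: other taxable items → 8.25% → $0.58
Dish soap $7.64: other taxable items → 8.25% → $0.63
Wall mirror $127.39: furniture, under $250.00 → 0% → $0.00
Sparkling wine $24.11: alcohol → 8% → $1.93
Ski goggles $103.95: athletic equipment → 5.75% → $5.98
Greeting card $7.45: other taxable items → 8.25% → $0.61
Bookshelf $261.59: furniture, $250.00 or more → 7.25% → $18.97
Coat rack $94.64: furniture, under $250.00 → 0% → $0.00
Subtotal = $864.97; tax = $32.41; total due = $897.38

$897.38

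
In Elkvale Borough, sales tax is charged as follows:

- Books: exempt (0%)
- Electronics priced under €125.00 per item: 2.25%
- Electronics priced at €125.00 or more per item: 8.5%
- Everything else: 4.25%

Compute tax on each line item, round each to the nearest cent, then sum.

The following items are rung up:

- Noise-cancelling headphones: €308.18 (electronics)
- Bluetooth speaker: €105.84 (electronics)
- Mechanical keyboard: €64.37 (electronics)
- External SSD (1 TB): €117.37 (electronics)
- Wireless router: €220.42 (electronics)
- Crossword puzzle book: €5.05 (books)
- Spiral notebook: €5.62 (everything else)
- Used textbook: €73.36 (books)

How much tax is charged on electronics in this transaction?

€51.41

Noise-cancelling headphones €308.18: electronics, €125.00 or more → 8.5% → €26.20
Bluetooth speaker €105.84: electronics, under €125.00 → 2.25% → €2.38
Mechanical keyboard €64.37: electronics, under €125.00 → 2.25% → €1.45
External SSD (1 TB) €117.37: electronics, under €125.00 → 2.25% → €2.64
Wireless router €220.42: electronics, €125.00 or more → 8.5% → €18.74
Tax on electronics = €26.20 + €2.38 + €1.45 + €2.64 + €18.74 = €51.41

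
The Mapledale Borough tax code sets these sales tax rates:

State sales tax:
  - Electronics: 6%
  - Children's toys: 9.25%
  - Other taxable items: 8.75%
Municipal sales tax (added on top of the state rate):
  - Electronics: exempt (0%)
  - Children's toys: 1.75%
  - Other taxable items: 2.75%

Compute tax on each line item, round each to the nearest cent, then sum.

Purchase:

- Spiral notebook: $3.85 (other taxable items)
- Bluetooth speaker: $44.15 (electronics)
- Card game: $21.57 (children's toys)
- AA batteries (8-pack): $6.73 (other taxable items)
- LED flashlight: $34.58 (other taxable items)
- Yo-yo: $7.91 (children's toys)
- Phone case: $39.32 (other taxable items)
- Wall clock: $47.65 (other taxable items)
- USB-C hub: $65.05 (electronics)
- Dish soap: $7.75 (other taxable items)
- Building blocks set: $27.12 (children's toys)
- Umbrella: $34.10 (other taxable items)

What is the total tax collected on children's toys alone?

Card game $21.57: children's toys → 9.25% + 1.75% municipal = 11% → $2.37
Yo-yo $7.91: children's toys → 9.25% + 1.75% municipal = 11% → $0.87
Building blocks set $27.12: children's toys → 9.25% + 1.75% municipal = 11% → $2.98
Tax on children's toys = $2.37 + $0.87 + $2.98 = $6.22

$6.22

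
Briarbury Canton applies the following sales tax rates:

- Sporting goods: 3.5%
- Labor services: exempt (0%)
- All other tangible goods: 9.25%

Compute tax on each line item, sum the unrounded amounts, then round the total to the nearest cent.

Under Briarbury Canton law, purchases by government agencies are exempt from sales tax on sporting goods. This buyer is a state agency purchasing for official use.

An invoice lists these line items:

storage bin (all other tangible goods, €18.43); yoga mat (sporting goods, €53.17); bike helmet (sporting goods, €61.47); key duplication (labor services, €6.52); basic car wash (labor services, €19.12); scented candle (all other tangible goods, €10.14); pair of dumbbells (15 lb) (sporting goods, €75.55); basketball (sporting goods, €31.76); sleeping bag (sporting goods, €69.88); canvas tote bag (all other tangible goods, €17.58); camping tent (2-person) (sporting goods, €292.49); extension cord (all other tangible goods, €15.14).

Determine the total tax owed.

€5.67

Storage bin €18.43: all other tangible goods → 9.25% → €1.704775
Yoga mat €53.17: sporting goods, buyer-exempt → 0% → €0.00
Bike helmet €61.47: sporting goods, buyer-exempt → 0% → €0.00
Key duplication €6.52: labor services → 0% → €0.00
Basic car wash €19.12: labor services → 0% → €0.00
Scented candle €10.14: all other tangible goods → 9.25% → €0.93795
Pair of dumbbells (15 lb) €75.55: sporting goods, buyer-exempt → 0% → €0.00
Basketball €31.76: sporting goods, buyer-exempt → 0% → €0.00
Sleeping bag €69.88: sporting goods, buyer-exempt → 0% → €0.00
Canvas tote bag €17.58: all other tangible goods → 9.25% → €1.62615
Camping tent (2-person) €292.49: sporting goods, buyer-exempt → 0% → €0.00
Extension cord €15.14: all other tangible goods → 9.25% → €1.40045
Unrounded tax sum = €5.669325 → €5.67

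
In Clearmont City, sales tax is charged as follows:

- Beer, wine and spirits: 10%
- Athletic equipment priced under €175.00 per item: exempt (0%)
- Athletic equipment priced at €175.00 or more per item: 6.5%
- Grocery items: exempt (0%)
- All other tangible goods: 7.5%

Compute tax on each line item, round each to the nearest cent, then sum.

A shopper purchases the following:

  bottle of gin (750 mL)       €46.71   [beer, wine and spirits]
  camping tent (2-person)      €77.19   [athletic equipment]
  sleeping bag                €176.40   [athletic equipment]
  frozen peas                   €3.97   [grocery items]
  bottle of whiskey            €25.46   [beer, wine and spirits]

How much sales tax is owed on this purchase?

€18.69

Bottle of gin (750 mL) €46.71: beer, wine and spirits → 10% → €4.67
Camping tent (2-person) €77.19: athletic equipment, under €175.00 → 0% → €0.00
Sleeping bag €176.40: athletic equipment, €175.00 or more → 6.5% → €11.47
Frozen peas €3.97: grocery items → 0% → €0.00
Bottle of whiskey €25.46: beer, wine and spirits → 10% → €2.55
Total tax = €4.67 + €11.47 + €2.55 = €18.69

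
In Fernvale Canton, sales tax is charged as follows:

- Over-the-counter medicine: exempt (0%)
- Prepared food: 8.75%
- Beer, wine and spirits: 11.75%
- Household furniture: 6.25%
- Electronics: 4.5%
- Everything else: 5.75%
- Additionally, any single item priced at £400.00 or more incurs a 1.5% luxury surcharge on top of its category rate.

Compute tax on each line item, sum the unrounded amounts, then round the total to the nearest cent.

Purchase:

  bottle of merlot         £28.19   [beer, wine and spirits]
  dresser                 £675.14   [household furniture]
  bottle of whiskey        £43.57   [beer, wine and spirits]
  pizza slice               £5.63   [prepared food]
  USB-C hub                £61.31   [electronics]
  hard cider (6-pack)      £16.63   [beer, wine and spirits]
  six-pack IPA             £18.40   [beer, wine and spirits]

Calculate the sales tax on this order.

Bottle of merlot £28.19: beer, wine and spirits → 11.75% → £3.312325
Dresser £675.14: household furniture → 6.25% + 1.5% surcharge = 7.75% → £52.32335
Bottle of whiskey £43.57: beer, wine and spirits → 11.75% → £5.119475
Pizza slice £5.63: prepared food → 8.75% → £0.492625
USB-C hub £61.31: electronics → 4.5% → £2.75895
Hard cider (6-pack) £16.63: beer, wine and spirits → 11.75% → £1.954025
Six-pack IPA £18.40: beer, wine and spirits → 11.75% → £2.162
Unrounded tax sum = £68.12275 → £68.12

£68.12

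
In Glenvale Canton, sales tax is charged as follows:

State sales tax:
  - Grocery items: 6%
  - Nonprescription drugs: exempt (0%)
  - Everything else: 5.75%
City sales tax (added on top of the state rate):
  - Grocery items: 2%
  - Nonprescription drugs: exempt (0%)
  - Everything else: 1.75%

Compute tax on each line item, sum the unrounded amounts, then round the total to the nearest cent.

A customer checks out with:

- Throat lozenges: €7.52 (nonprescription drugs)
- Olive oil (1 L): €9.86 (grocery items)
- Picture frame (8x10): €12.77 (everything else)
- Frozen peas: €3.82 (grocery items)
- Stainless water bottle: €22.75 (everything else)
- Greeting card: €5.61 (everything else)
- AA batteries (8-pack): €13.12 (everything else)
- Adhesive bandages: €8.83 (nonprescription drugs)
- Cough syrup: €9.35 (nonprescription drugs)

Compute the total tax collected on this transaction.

Throat lozenges €7.52: nonprescription drugs → 0% + 0% city = 0% → €0.00
Olive oil (1 L) €9.86: grocery items → 6% + 2% city = 8% → €0.7888
Picture frame (8x10) €12.77: everything else → 5.75% + 1.75% city = 7.5% → €0.95775
Frozen peas €3.82: grocery items → 6% + 2% city = 8% → €0.3056
Stainless water bottle €22.75: everything else → 5.75% + 1.75% city = 7.5% → €1.70625
Greeting card €5.61: everything else → 5.75% + 1.75% city = 7.5% → €0.42075
AA batteries (8-pack) €13.12: everything else → 5.75% + 1.75% city = 7.5% → €0.984
Adhesive bandages €8.83: nonprescription drugs → 0% + 0% city = 0% → €0.00
Cough syrup €9.35: nonprescription drugs → 0% + 0% city = 0% → €0.00
Unrounded tax sum = €5.16315 → €5.16

€5.16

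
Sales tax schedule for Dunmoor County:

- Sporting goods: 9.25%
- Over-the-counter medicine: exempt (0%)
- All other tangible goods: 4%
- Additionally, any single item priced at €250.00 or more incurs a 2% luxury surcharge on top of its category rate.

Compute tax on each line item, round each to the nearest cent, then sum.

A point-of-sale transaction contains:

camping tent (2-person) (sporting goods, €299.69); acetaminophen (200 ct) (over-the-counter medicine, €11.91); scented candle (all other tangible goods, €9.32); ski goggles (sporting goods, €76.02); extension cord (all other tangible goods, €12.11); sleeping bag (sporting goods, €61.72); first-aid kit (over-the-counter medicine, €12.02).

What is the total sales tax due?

€47.31

Camping tent (2-person) €299.69: sporting goods → 9.25% + 2% surcharge = 11.25% → €33.72
Acetaminophen (200 ct) €11.91: over-the-counter medicine → 0% → €0.00
Scented candle €9.32: all other tangible goods → 4% → €0.37
Ski goggles €76.02: sporting goods → 9.25% → €7.03
Extension cord €12.11: all other tangible goods → 4% → €0.48
Sleeping bag €61.72: sporting goods → 9.25% → €5.71
First-aid kit €12.02: over-the-counter medicine → 0% → €0.00
Total tax = €33.72 + €0.37 + €7.03 + €0.48 + €5.71 = €47.31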